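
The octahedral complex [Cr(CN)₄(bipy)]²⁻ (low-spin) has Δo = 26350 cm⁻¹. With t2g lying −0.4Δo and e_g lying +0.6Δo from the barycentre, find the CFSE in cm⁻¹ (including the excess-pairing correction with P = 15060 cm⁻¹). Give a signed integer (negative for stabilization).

Ligand charges: 4×(-1) from CN⁻ and 1×(+0) from bipy sum to -4; with overall charge -2, Cr is +2.
Cr is in group 6, so Cr²⁺ is d⁴ (6 − 2 = 4).
Configuration: t2g^4 e_g^0.
Orbital CFSE = 4(-0.4) + 0(0.6) = -1.6Δo = -1.6 × 26350 = -42160 cm⁻¹.
Relative to high-spin t2g^3 e_g^1 (0 paired), the low-spin configuration has 1 additional pair, contributing +1 × 15060 = +15060 cm⁻¹.
Net CFSE = -42160 + 15060 = -27100 cm⁻¹.

-27100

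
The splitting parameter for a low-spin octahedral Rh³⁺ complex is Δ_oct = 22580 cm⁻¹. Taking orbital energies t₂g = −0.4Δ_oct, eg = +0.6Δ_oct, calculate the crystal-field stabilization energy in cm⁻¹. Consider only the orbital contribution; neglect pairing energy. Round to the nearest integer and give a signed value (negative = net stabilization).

Rh³⁺: group 9, so d-count = 9 − 3 = 6.
The d⁶ electrons fill as t₂g⁶ eg⁰.
Orbital CFSE = 6(-0.4) + 0(0.6) = -2.4Δ_oct = -2.4 × 22580 = -54192 cm⁻¹.

-54192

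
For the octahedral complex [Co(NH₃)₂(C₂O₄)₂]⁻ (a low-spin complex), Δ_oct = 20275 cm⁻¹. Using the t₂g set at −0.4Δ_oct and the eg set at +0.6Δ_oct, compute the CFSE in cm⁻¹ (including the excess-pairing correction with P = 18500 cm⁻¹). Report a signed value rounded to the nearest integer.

-11660

Ligand charges: 2×(+0) from NH₃ and 2×(-2) from C₂O₄²⁻ sum to -4; with overall charge -1, Co is +3.
Co is in group 9, so Co³⁺ is d⁶ (9 − 3 = 6).
The d⁶ electrons fill as t₂g⁶ eg⁰.
Orbital CFSE = 6(-0.4) + 0(0.6) = -2.4Δ_oct = -2.4 × 20275 = -48660 cm⁻¹.
High-spin d⁶ would be t₂g⁴ eg² with 1 pair; low-spin has 3, so 2 excess pairs cost +2P = +37000 cm⁻¹.
Overall CFSE = -48660 + 37000 = -11660 cm⁻¹.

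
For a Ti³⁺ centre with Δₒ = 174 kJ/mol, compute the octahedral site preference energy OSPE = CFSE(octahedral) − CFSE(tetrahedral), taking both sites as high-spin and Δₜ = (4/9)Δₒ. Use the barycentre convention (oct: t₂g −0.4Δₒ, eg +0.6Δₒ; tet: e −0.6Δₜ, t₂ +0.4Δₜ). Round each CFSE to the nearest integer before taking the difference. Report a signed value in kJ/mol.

Group 4 minus oxidation state +3 gives a d¹ configuration for Ti³⁺.
In an octahedral site d¹ (HS) is t₂g¹ eg⁰, giving CFSE(oct) = -0.4Δₒ = -70 kJ/mol.
Tetrahedral: e¹ t₂⁰, CFSE = 1(−0.6) + 0(+0.4) = -0.6Δₜ = -0.6 × (4/9) × 174 = -46 kJ/mol.
Subtracting, OSPE = -70 − (-46) = -24 kJ/mol.

-24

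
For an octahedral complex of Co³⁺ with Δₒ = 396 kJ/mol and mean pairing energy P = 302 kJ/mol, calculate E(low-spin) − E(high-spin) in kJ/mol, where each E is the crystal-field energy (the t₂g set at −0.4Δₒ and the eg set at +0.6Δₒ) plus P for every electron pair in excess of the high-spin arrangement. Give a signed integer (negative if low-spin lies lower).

-188

Co³⁺: group 9, so d-count = 9 − 3 = 6.
High-spin: t₂g⁴ eg², CFSE = -0.4Δₒ = -158 kJ/mol.
Low-spin t₂g⁶ eg⁰ gives -2.4Δₒ = -950 kJ/mol, but forming 2 extra pairs costs 2P = 604 kJ/mol, so E(LS) = -950 + 604 = -346 kJ/mol.
E(LS) − E(HS) = -346 − (-158) = -188 kJ/mol.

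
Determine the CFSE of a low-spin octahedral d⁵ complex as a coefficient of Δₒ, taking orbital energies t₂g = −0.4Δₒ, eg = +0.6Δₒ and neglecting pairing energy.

-2.0 Δₒ

Configuration: t₂g⁵ eg⁰.
CFSE = 5(-0.4Δₒ) + 0(0.6Δₒ) = -2.0Δₒ + 0.0Δₒ = -2.0Δₒ.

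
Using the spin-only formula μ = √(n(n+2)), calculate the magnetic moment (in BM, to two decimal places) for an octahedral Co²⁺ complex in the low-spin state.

Co is in group 9, so Co²⁺ is d⁷ (9 − 2 = 7).
Configuration: t2g^6 e_g^1 → 1 unpaired electron.
μ(spin-only) = √[1(1+2)] = √3 ≈ 1.73 BM.

1.73 BM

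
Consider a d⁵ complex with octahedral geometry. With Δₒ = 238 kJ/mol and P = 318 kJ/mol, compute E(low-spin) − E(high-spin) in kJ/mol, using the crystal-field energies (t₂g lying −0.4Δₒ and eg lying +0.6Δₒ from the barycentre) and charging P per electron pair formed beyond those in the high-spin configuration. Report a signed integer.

160

High-spin: t₂g³ eg², CFSE = 0.0Δₒ = 0 kJ/mol.
For low-spin the configuration is t₂g⁵ eg⁰: orbital energy -2.0 × 238 = -476 kJ/mol, and 2 additional pairs relative to high-spin add 636 kJ/mol, giving 160 kJ/mol.
E(LS) − E(HS) = 160 − (0) = 160 kJ/mol.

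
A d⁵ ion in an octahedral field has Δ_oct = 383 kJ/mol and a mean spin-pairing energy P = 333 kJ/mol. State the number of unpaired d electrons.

Here Δ_oct > P (383 > 333), so the low-spin state is favoured.
Configuration: t₂g⁵ eg⁰.
Unpaired electrons: 1.

1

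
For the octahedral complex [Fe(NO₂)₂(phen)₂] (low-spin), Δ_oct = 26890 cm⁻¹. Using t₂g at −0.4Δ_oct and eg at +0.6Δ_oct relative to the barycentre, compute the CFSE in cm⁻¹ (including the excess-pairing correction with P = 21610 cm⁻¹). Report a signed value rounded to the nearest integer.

Ligand charges: 2×(-1) from NO₂⁻ and 2×(+0) from phen sum to -2; with overall charge +0, Fe is +2.
Fe is in group 8, so Fe²⁺ is d⁶ (8 − 2 = 6).
Electron filling gives t₂g⁶ eg⁰.
CFSE(orbital) = 6×(-0.4Δ_oct) + 0×(0.6Δ_oct) = -2.4Δ_oct; with Δ_oct = 26890 cm⁻¹ that is -64536 cm⁻¹.
Relative to high-spin t₂g⁴ eg² (1 paired), the low-spin configuration has 2 additional pairs, contributing +2 × 21610 = +43220 cm⁻¹.
Combining: -64536 + 43220 = -21316 cm⁻¹.

-21316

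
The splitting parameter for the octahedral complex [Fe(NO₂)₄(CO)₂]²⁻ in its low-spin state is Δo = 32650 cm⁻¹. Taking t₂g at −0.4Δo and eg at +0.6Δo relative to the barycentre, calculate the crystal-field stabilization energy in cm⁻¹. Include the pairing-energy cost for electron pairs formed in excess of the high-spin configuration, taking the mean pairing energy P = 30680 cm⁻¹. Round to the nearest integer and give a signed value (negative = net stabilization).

-17000

Ligand charges: 4×(-1) from NO₂⁻ and 2×(+0) from CO sum to -4; with overall charge -2, Fe is +2.
Fe sits in group 8; removing 2 electrons leaves Fe²⁺ with 8 − 2 = 6 d electrons.
The d⁶ electrons fill as t₂g⁶ eg⁰.
The orbital stabilization is -2.4Δo = -2.4 × 32650 = -78360 cm⁻¹.
Relative to high-spin t₂g⁴ eg² (1 paired), the low-spin configuration has 2 additional pairs, contributing +2 × 30680 = +61360 cm⁻¹.
Overall CFSE = -78360 + 61360 = -17000 cm⁻¹.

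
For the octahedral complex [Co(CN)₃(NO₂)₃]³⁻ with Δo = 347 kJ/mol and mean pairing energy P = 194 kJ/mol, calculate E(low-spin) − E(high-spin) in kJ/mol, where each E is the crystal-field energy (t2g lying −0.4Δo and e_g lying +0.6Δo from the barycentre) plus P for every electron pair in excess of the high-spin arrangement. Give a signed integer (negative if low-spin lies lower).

Ligand charges: 3×(-1) from CN⁻ and 3×(-1) from NO₂⁻ sum to -6; with overall charge -3, Co is +3.
Co is in group 9, so Co³⁺ is d⁶ (9 − 3 = 6).
High-spin: t2g^4 e_g^2, CFSE = -0.4Δo = -139 kJ/mol.
Low-spin t2g^6 e_g^0 gives -2.4Δo = -833 kJ/mol, but forming 2 extra pairs costs 2P = 388 kJ/mol, so E(LS) = -833 + 388 = -445 kJ/mol.
E(LS) − E(HS) = -445 − (-139) = -306 kJ/mol.

-306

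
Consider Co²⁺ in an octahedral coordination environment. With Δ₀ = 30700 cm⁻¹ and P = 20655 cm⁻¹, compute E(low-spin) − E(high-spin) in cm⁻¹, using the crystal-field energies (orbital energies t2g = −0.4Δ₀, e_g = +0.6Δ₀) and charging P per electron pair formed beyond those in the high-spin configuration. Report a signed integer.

-10045

Co sits in group 9; removing 2 electrons leaves Co²⁺ with 9 − 2 = 7 d electrons.
In the high-spin limit (t2g^5 e_g^2) the orbital term is -0.8Δ₀ = -24560 cm⁻¹, with no excess pairing.
Low-spin t2g^6 e_g^1 gives -1.8Δ₀ = -55260 cm⁻¹, but forming 1 extra pair costs 1P = 20655 cm⁻¹, so E(LS) = -55260 + 20655 = -34605 cm⁻¹.
Thus E(LS) − E(HS) = -10045 cm⁻¹.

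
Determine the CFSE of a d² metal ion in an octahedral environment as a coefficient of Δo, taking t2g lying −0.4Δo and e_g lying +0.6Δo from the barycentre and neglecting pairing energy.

-0.8 Δo

Configuration: t2g^2 e_g^0.
CFSE = 2(-0.4Δo) + 0(0.6Δo) = -0.8Δo + 0.0Δo = -0.8Δo.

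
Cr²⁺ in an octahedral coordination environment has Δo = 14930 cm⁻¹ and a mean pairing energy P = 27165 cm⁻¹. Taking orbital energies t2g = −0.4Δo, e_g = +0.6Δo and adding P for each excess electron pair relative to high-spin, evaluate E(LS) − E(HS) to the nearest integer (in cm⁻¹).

12235

Cr is in group 6, so Cr²⁺ is d⁴ (6 − 2 = 4).
In the high-spin limit (t2g^3 e_g^1) the orbital term is -0.6Δo = -8958 cm⁻¹, with no excess pairing.
Low-spin t2g^4 e_g^0 gives -1.6Δo = -23888 cm⁻¹, but forming 1 extra pair costs 1P = 27165 cm⁻¹, so E(LS) = -23888 + 27165 = 3277 cm⁻¹.
E(LS) − E(HS) = 3277 − (-8958) = 12235 cm⁻¹.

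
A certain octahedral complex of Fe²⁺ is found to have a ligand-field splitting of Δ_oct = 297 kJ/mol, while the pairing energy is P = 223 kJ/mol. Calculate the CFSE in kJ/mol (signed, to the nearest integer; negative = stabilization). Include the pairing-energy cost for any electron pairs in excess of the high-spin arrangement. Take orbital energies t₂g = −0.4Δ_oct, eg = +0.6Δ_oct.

-267

Fe sits in group 8; removing 2 electrons leaves Fe²⁺ with 8 − 2 = 6 d electrons.
Since Δ_oct = 297 kJ/mol > P = 223 kJ/mol, the complex adopts the low-spin configuration.
Filling d⁶ accordingly: t₂g⁶ eg⁰.
Orbital CFSE = -2.4Δ_oct = -2.4 × 297 = -713 kJ/mol.
Excess pairs vs high-spin: 3 − 1 = 2; pairing cost = +446 kJ/mol.
Net CFSE = -713 + 446 = -267 kJ/mol.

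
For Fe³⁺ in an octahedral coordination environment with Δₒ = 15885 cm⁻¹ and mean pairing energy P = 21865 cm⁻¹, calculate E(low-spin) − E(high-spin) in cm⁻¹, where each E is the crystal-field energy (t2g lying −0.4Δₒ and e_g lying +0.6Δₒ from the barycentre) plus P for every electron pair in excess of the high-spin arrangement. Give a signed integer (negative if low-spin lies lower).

Fe is in group 8, so Fe³⁺ is d⁵ (8 − 3 = 5).
In the high-spin limit (t2g^3 e_g^2) the orbital term is 0.0Δₒ = 0 cm⁻¹, with no excess pairing.
For low-spin the configuration is t2g^5 e_g^0: orbital energy -2.0 × 15885 = -31770 cm⁻¹, and 2 additional pairs relative to high-spin add 43730 cm⁻¹, giving 11960 cm⁻¹.
The difference is 11960 − (0) = 11960 cm⁻¹, so high-spin lies lower.

11960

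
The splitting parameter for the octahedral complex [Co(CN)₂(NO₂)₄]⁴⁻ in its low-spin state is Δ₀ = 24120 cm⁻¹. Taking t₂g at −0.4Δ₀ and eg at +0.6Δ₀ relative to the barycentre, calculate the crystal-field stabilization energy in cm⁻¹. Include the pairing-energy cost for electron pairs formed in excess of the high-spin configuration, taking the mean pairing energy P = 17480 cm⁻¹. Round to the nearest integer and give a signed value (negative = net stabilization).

-25936

Ligand charges: 2×(-1) from CN⁻ and 4×(-1) from NO₂⁻ sum to -6; with overall charge -4, Co is +2.
Co is in group 9, so Co²⁺ is d⁷ (9 − 2 = 7).
Electron filling gives t₂g⁶ eg¹.
Orbital CFSE = 6(-0.4) + 1(0.6) = -1.8Δ₀ = -1.8 × 24120 = -43416 cm⁻¹.
Pairing penalty: 3 pairs vs 2 in the high-spin reference → 1 extra × P = 17480 cm⁻¹.
Overall CFSE = -43416 + 17480 = -25936 cm⁻¹.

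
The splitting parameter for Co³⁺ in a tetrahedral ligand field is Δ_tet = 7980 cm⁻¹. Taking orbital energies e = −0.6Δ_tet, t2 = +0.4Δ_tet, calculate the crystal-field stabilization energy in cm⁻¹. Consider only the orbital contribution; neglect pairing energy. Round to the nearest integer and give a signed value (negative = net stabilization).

Co is in group 9, so Co³⁺ is d⁶ (9 − 3 = 6).
Tetrahedral splitting is small, so the complex is high-spin.
Configuration: e^3 t2^3.
The orbital stabilization is -0.6Δ_tet = -0.6 × 7980 = -4788 cm⁻¹.

-4788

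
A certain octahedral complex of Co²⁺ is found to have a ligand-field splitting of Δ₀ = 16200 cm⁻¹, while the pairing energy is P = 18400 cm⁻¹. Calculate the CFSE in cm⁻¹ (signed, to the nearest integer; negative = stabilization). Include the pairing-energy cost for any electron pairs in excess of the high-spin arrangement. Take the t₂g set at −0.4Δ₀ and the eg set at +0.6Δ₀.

-12960

Co is in group 9, so Co²⁺ is d⁷ (9 − 2 = 7).
Here Δ₀ < P (16200 < 18400), so the high-spin state is favoured.
Configuration: t₂g⁵ eg².
Orbital CFSE = -0.8Δ₀ = -0.8 × 16200 = -12960 cm⁻¹.
High-spin has no excess pairs, so no pairing correction applies.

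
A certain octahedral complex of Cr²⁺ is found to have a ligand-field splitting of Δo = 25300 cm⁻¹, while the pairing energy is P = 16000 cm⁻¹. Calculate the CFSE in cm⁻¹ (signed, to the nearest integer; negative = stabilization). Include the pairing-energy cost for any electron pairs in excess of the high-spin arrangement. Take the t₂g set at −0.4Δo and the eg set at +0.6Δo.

-24480

Group 6 minus oxidation state +2 gives a d⁴ configuration for Cr²⁺.
Since Δo = 25300 cm⁻¹ > P = 16000 cm⁻¹, the complex adopts the low-spin configuration.
That gives t₂g⁴ eg⁰.
Orbital CFSE = -1.6Δo = -1.6 × 25300 = -40480 cm⁻¹.
Excess pairs vs high-spin: 1 − 0 = 1; pairing cost = +16000 cm⁻¹.
Net CFSE = -40480 + 16000 = -24480 cm⁻¹.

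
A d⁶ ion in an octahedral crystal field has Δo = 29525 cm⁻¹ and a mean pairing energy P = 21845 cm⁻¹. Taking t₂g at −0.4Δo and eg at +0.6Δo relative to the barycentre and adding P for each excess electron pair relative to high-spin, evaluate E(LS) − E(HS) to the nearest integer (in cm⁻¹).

High-spin: t₂g⁴ eg², CFSE = -0.4Δo = -11810 cm⁻¹.
For low-spin the configuration is t₂g⁶ eg⁰: orbital energy -2.4 × 29525 = -70860 cm⁻¹, and 2 additional pairs relative to high-spin add 43690 cm⁻¹, giving -27170 cm⁻¹.
Thus E(LS) − E(HS) = -15360 cm⁻¹.

-15360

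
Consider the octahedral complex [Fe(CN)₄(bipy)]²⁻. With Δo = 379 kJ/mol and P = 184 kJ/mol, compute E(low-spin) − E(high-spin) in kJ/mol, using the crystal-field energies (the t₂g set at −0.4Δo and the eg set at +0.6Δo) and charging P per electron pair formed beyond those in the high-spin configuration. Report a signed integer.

-390

Ligand charges: 4×(-1) from CN⁻ and 1×(+0) from bipy sum to -4; with overall charge -2, Fe is +2.
Group 8 minus oxidation state +2 gives a d⁶ configuration for Fe²⁺.
High-spin: t₂g⁴ eg², CFSE = -0.4Δo = -152 kJ/mol.
Low-spin: t₂g⁶ eg⁰, orbital CFSE = -2.4Δo = -910 kJ/mol; plus 2 excess pairs × P = +368 kJ/mol; total -542 kJ/mol.
Thus E(LS) − E(HS) = -390 kJ/mol.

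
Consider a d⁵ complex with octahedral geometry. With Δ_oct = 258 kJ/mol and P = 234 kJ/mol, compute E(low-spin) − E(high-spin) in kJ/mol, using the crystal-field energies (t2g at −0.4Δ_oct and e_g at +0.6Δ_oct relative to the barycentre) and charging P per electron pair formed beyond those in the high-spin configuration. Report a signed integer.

-48

High-spin d⁵ fills as t2g^3 e_g^2 with CFSE 3(−0.4) + 2(+0.6) = 0.0Δ_oct = 0 kJ/mol.
For low-spin the configuration is t2g^5 e_g^0: orbital energy -2.0 × 258 = -516 kJ/mol, and 2 additional pairs relative to high-spin add 468 kJ/mol, giving -48 kJ/mol.
Thus E(LS) − E(HS) = -48 kJ/mol.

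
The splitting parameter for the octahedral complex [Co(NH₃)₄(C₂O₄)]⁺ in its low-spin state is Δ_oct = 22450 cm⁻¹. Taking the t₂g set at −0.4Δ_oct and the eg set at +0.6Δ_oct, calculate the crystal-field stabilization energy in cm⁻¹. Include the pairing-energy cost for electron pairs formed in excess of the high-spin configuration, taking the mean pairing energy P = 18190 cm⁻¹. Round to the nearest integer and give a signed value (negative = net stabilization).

Ligand charges: 4×(+0) from NH₃ and 1×(-2) from C₂O₄²⁻ sum to -2; with overall charge +1, Co is +3.
Co is in group 9, so Co³⁺ is d⁶ (9 − 3 = 6).
Electron filling gives t₂g⁶ eg⁰.
CFSE(orbital) = 6×(-0.4Δ_oct) + 0×(0.6Δ_oct) = -2.4Δ_oct; with Δ_oct = 22450 cm⁻¹ that is -53880 cm⁻¹.
Pairing penalty: 3 pairs vs 1 in the high-spin reference → 2 extra × P = 36380 cm⁻¹.
Overall CFSE = -53880 + 36380 = -17500 cm⁻¹.

-17500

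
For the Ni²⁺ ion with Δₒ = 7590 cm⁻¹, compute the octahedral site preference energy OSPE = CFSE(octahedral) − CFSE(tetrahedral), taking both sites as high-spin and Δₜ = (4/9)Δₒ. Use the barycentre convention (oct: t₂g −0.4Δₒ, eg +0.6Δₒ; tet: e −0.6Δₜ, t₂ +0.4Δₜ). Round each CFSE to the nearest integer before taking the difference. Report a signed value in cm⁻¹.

Ni sits in group 10; removing 2 electrons leaves Ni²⁺ with 10 − 2 = 8 d electrons.
Octahedral high-spin t2g^6 e_g^2: CFSE = -1.2 × 7590 = -9108 cm⁻¹.
Tetrahedral e^4 t2^4 gives -0.8Δₜ = -0.8 × (4/9) × 7590 = -2699 cm⁻¹.
OSPE = CFSE(oct) − CFSE(tet) = -9108 − (-2699) = -6409 cm⁻¹.

-6409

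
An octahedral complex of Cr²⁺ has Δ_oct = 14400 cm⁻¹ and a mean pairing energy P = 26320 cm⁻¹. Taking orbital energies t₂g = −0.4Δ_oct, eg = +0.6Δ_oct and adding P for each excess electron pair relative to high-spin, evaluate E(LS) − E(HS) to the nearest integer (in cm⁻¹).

11920

Cr is in group 6, so Cr²⁺ is d⁴ (6 − 2 = 4).
High-spin d⁴ fills as t₂g³ eg¹ with CFSE 3(−0.4) + 1(+0.6) = -0.6Δ_oct = -8640 cm⁻¹.
Low-spin t₂g⁴ eg⁰ gives -1.6Δ_oct = -23040 cm⁻¹, but forming 1 extra pair costs 1P = 26320 cm⁻¹, so E(LS) = -23040 + 26320 = 3280 cm⁻¹.
E(LS) − E(HS) = 3280 − (-8640) = 11920 cm⁻¹.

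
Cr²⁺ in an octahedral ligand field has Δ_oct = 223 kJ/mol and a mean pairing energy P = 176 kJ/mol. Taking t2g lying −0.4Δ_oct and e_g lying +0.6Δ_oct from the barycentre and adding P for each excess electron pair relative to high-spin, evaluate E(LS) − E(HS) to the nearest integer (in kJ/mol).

Cr is in group 6, so Cr²⁺ is d⁴ (6 − 2 = 4).
In the high-spin limit (t2g^3 e_g^1) the orbital term is -0.6Δ_oct = -134 kJ/mol, with no excess pairing.
Low-spin: t2g^4 e_g^0, orbital CFSE = -1.6Δ_oct = -357 kJ/mol; plus 1 excess pair × P = +176 kJ/mol; total -181 kJ/mol.
Thus E(LS) − E(HS) = -47 kJ/mol.

-47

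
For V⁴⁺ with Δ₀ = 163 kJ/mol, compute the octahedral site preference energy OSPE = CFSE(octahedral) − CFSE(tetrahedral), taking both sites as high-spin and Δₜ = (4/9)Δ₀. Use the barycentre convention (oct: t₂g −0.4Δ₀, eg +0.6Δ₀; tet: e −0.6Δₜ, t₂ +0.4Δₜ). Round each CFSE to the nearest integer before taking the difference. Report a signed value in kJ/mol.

-22

Group 5 minus oxidation state +4 gives a d¹ configuration for V⁴⁺.
Octahedral (high-spin): t₂g¹ eg⁰, CFSE = 1(−0.4) + 0(+0.6) = -0.4Δ₀ = -0.4 × 163 = -65 kJ/mol.
Tetrahedral: e¹ t₂⁰, CFSE = 1(−0.6) + 0(+0.4) = -0.6Δₜ = -0.6 × (4/9) × 163 = -43 kJ/mol.
Subtracting, OSPE = -65 − (-43) = -22 kJ/mol.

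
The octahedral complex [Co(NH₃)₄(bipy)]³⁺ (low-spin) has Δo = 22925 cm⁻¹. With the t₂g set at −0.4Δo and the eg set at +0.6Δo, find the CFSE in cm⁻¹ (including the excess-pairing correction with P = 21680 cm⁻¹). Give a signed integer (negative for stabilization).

Ligand charges: 4×(+0) from NH₃ and 1×(+0) from bipy sum to +0; with overall charge +3, Co is +3.
Co³⁺: group 9, so d-count = 9 − 3 = 6.
Configuration: t₂g⁶ eg⁰.
Orbital CFSE = 6(-0.4) + 0(0.6) = -2.4Δo = -2.4 × 22925 = -55020 cm⁻¹.
Pairing penalty: 3 pairs vs 1 in the high-spin reference → 2 extra × P = 43360 cm⁻¹.
Combining: -55020 + 43360 = -11660 cm⁻¹.

-11660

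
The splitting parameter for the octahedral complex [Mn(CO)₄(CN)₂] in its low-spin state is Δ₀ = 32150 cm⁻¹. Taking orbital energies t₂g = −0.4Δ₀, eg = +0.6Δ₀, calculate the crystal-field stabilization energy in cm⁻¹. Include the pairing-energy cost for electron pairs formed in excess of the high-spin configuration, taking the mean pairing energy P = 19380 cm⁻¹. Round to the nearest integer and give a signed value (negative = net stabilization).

-25540

Ligand charges: 4×(+0) from CO and 2×(-1) from CN⁻ sum to -2; with overall charge +0, Mn is +2.
Mn²⁺: group 7, so d-count = 7 − 2 = 5.
The d⁵ electrons fill as t₂g⁵ eg⁰.
CFSE(orbital) = 5×(-0.4Δ₀) + 0×(0.6Δ₀) = -2.0Δ₀; with Δ₀ = 32150 cm⁻¹ that is -64300 cm⁻¹.
Pairing penalty: 2 pairs vs 0 in the high-spin reference → 2 extra × P = 38760 cm⁻¹.
Combining: -64300 + 38760 = -25540 cm⁻¹.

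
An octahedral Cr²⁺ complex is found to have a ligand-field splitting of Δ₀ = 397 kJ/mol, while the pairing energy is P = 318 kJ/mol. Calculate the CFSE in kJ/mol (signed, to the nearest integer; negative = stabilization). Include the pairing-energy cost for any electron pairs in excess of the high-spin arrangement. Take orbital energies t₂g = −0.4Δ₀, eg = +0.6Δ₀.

-317

Cr²⁺: group 6, so d-count = 6 − 2 = 4.
Here Δ₀ > P (397 > 318), so the low-spin state is favoured.
Filling d⁴ accordingly: t₂g⁴ eg⁰.
Orbital CFSE = -1.6Δ₀ = -1.6 × 397 = -635 kJ/mol.
Excess pairs vs high-spin: 1 − 0 = 1; pairing cost = +318 kJ/mol.
Net CFSE = -635 + 318 = -317 kJ/mol.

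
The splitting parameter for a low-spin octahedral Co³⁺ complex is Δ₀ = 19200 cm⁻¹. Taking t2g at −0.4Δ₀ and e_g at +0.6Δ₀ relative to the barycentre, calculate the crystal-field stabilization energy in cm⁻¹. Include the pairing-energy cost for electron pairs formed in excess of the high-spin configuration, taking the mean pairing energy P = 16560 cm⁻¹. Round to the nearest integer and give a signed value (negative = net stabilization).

Co sits in group 9; removing 3 electrons leaves Co³⁺ with 9 − 3 = 6 d electrons.
The d⁶ electrons fill as t2g^6 e_g^0.
The orbital stabilization is -2.4Δ₀ = -2.4 × 19200 = -46080 cm⁻¹.
Relative to high-spin t2g^4 e_g^2 (1 paired), the low-spin configuration has 2 additional pairs, contributing +2 × 16560 = +33120 cm⁻¹.
Combining: -46080 + 33120 = -12960 cm⁻¹.

-12960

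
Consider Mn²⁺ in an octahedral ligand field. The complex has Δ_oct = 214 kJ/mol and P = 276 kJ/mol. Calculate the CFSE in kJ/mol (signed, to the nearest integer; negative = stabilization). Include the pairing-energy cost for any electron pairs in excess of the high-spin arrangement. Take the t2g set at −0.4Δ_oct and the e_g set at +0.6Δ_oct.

0

Mn²⁺: group 7, so d-count = 7 − 2 = 5.
With Δ_oct < P the complex is high-spin.
Configuration: t2g^3 e_g^2.
Orbital CFSE = 0.0Δ_oct = 0.0 × 214 = 0 kJ/mol.
High-spin has no excess pairs, so no pairing correction applies.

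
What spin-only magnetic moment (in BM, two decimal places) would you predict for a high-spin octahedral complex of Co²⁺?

Group 9 minus oxidation state +2 gives a d⁷ configuration for Co²⁺.
Configuration: t₂g⁵ eg² → 3 unpaired electrons.
μ(spin-only) = √[3(3+2)] = √15 ≈ 3.87 BM.

3.87 BM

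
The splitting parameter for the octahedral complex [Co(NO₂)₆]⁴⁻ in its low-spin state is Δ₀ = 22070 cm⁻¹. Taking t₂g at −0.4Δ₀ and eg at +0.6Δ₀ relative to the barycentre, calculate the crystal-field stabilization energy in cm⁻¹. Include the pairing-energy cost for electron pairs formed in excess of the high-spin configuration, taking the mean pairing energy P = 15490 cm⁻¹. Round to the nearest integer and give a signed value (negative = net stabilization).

Each NO₂⁻ contributes -1; 6 × (-1) = -6. With overall charge -4, Co is in the +2 oxidation state.
Group 9 minus oxidation state +2 gives a d⁷ configuration for Co²⁺.
Configuration: t₂g⁶ eg¹.
CFSE(orbital) = 6×(-0.4Δ₀) + 1×(0.6Δ₀) = -1.8Δ₀; with Δ₀ = 22070 cm⁻¹ that is -39726 cm⁻¹.
Pairing penalty: 3 pairs vs 2 in the high-spin reference → 1 extra × P = 15490 cm⁻¹.
Net CFSE = -39726 + 15490 = -24236 cm⁻¹.

-24236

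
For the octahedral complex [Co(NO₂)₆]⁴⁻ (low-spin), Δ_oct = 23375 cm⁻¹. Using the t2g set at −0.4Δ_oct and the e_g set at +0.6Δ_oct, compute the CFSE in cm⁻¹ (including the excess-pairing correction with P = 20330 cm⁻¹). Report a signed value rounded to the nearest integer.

Each NO₂⁻ contributes -1; 6 × (-1) = -6. With overall charge -4, Co is in the +2 oxidation state.
Co²⁺: group 9, so d-count = 9 − 2 = 7.
The d⁷ electrons fill as t2g^6 e_g^1.
The orbital stabilization is -1.8Δ_oct = -1.8 × 23375 = -42075 cm⁻¹.
Relative to high-spin t2g^5 e_g^2 (2 paired), the low-spin configuration has 1 additional pair, contributing +1 × 20330 = +20330 cm⁻¹.
Overall CFSE = -42075 + 20330 = -21745 cm⁻¹.

-21745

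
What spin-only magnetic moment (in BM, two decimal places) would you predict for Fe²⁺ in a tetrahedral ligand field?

Fe²⁺: group 8, so d-count = 8 − 2 = 6.
Tetrahedral fields are weak (Δₜ ≈ 4/9 Δₒ), so electrons fill high-spin.
Configuration: e^3 t2^3 → 4 unpaired electrons.
μ(spin-only) = √[4(4+2)] = √24 ≈ 4.90 BM.

4.90 BM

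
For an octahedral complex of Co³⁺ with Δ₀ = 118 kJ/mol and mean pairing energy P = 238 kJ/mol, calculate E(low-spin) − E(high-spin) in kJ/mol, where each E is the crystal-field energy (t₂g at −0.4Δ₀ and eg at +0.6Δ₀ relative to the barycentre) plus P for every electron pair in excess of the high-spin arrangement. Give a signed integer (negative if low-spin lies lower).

Group 9 minus oxidation state +3 gives a d⁶ configuration for Co³⁺.
High-spin d⁶ fills as t₂g⁴ eg² with CFSE 4(−0.4) + 2(+0.6) = -0.4Δ₀ = -47 kJ/mol.
Low-spin: t₂g⁶ eg⁰, orbital CFSE = -2.4Δ₀ = -283 kJ/mol; plus 2 excess pairs × P = +476 kJ/mol; total 193 kJ/mol.
The difference is 193 − (-47) = 240 kJ/mol, so high-spin lies lower.

240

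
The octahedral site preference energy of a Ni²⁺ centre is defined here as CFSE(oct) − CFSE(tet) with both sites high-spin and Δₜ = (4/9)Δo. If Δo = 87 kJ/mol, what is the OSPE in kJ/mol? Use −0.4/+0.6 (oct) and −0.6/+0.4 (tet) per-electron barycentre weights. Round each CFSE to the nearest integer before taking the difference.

Ni sits in group 10; removing 2 electrons leaves Ni²⁺ with 10 − 2 = 8 d electrons.
In an octahedral site d⁸ (HS) is t2g^6 e_g^2, giving CFSE(oct) = -1.2Δo = -104 kJ/mol.
Tetrahedral e^4 t2^4 gives -0.8Δₜ = -0.8 × (4/9) × 87 = -31 kJ/mol.
Subtracting, OSPE = -104 − (-31) = -73 kJ/mol.

-73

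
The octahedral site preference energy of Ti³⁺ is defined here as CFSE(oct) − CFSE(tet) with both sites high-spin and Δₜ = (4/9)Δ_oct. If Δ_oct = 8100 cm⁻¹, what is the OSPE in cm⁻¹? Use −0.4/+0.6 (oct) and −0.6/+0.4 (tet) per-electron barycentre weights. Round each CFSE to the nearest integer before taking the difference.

-1080

Group 4 minus oxidation state +3 gives a d¹ configuration for Ti³⁺.
Octahedral high-spin t₂g¹ eg⁰: CFSE = -0.4 × 8100 = -3240 cm⁻¹.
Tetrahedral e¹ t₂⁰ gives -0.6Δₜ = -0.6 × (4/9) × 8100 = -2160 cm⁻¹.
OSPE = -3240 − (-2160) = -1080 cm⁻¹.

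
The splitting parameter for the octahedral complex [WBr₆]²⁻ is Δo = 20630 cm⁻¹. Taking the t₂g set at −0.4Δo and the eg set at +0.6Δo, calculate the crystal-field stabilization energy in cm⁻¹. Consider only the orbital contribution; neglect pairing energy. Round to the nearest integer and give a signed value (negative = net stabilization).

Each Br⁻ contributes -1; 6 × (-1) = -6. With overall charge -2, W is in the +4 oxidation state.
W⁴⁺: group 6, so d-count = 6 − 4 = 2.
Configuration: t₂g² eg⁰.
Orbital CFSE = 2(-0.4) + 0(0.6) = -0.8Δo = -0.8 × 20630 = -16504 cm⁻¹.

-16504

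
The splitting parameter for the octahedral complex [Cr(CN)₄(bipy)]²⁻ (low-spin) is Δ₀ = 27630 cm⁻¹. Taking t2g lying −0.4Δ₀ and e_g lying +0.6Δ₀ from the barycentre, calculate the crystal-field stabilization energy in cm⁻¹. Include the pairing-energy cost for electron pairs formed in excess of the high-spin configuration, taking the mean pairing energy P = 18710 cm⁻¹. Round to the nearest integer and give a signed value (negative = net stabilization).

Ligand charges: 4×(-1) from CN⁻ and 1×(+0) from bipy sum to -4; with overall charge -2, Cr is +2.
Cr sits in group 6; removing 2 electrons leaves Cr²⁺ with 6 − 2 = 4 d electrons.
Configuration: t2g^4 e_g^0.
CFSE(orbital) = 4×(-0.4Δ₀) + 0×(0.6Δ₀) = -1.6Δ₀; with Δ₀ = 27630 cm⁻¹ that is -44208 cm⁻¹.
Relative to high-spin t2g^3 e_g^1 (0 paired), the low-spin configuration has 1 additional pair, contributing +1 × 18710 = +18710 cm⁻¹.
Overall CFSE = -44208 + 18710 = -25498 cm⁻¹.

-25498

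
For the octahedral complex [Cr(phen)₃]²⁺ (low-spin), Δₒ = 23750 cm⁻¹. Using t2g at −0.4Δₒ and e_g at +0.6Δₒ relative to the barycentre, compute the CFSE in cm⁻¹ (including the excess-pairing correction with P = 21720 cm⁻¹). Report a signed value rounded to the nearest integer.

phen is neutral, so the +2 overall charge sits on Cr: oxidation state +2.
Cr is in group 6, so Cr²⁺ is d⁴ (6 − 2 = 4).
Configuration: t2g^4 e_g^0.
The orbital stabilization is -1.6Δₒ = -1.6 × 23750 = -38000 cm⁻¹.
Relative to high-spin t2g^3 e_g^1 (0 paired), the low-spin configuration has 1 additional pair, contributing +1 × 21720 = +21720 cm⁻¹.
Overall CFSE = -38000 + 21720 = -16280 cm⁻¹.

-16280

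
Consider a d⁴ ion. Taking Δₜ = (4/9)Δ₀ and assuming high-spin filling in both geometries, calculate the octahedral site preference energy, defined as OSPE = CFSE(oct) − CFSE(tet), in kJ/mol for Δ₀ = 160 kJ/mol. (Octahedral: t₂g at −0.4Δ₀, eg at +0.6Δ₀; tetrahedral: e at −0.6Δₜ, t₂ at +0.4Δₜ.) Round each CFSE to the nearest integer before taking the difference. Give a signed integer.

Octahedral high-spin t₂g³ eg¹: CFSE = -0.6 × 160 = -96 kJ/mol.
In a tetrahedral site the filling is e² t₂²: CFSE(tet) = -0.4Δₜ = -0.4 × (4/9)(160) = -28 kJ/mol.
Subtracting, OSPE = -96 − (-28) = -68 kJ/mol.

-68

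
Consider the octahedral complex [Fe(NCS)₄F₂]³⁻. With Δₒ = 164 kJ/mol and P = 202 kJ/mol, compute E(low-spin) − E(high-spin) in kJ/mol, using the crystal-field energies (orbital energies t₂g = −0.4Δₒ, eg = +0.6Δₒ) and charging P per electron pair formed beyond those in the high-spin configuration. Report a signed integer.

Ligand charges: 4×(-1) from NCS⁻ and 2×(-1) from F⁻ sum to -6; with overall charge -3, Fe is +3.
Fe is in group 8, so Fe³⁺ is d⁵ (8 − 3 = 5).
High-spin d⁵ fills as t₂g³ eg² with CFSE 3(−0.4) + 2(+0.6) = 0.0Δₒ = 0 kJ/mol.
For low-spin the configuration is t₂g⁵ eg⁰: orbital energy -2.0 × 164 = -328 kJ/mol, and 2 additional pairs relative to high-spin add 404 kJ/mol, giving 76 kJ/mol.
Thus E(LS) − E(HS) = 76 kJ/mol.

76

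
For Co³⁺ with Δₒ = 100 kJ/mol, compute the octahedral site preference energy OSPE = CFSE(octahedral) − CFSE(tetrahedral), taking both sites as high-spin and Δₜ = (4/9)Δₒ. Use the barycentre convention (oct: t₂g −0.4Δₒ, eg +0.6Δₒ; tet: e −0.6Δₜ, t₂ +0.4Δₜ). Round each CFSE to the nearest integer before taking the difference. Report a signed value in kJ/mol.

-13

Co is in group 9, so Co³⁺ is d⁶ (9 − 3 = 6).
Octahedral high-spin t2g^4 e_g^2: CFSE = -0.4 × 100 = -40 kJ/mol.
Tetrahedral: e^3 t2^3, CFSE = 3(−0.6) + 3(+0.4) = -0.6Δₜ = -0.6 × (4/9) × 100 = -27 kJ/mol.
Subtracting, OSPE = -40 − (-27) = -13 kJ/mol.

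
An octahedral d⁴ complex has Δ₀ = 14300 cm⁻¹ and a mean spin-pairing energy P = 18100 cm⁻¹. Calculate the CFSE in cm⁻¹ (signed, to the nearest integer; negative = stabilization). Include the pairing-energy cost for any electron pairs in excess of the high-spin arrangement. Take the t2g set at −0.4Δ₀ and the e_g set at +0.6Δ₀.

-8580

Since Δ₀ = 14300 cm⁻¹ < P = 18100 cm⁻¹, the complex adopts the high-spin configuration.
That gives t2g^3 e_g^1.
Orbital CFSE = -0.6Δ₀ = -0.6 × 14300 = -8580 cm⁻¹.
High-spin has no excess pairs, so no pairing correction applies.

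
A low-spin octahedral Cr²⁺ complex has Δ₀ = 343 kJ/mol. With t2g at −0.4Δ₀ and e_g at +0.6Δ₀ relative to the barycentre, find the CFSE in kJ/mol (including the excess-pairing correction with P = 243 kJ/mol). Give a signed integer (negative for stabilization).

Cr²⁺: group 6, so d-count = 6 − 2 = 4.
Electron filling gives t2g^4 e_g^0.
CFSE(orbital) = 4×(-0.4Δ₀) + 0×(0.6Δ₀) = -1.6Δ₀; with Δ₀ = 343 kJ/mol that is -549 kJ/mol.
High-spin d⁴ would be t2g^3 e_g^1 with 0 pairs; low-spin has 1, so 1 excess pair costs +1P = +243 kJ/mol.
Combining: -549 + 243 = -306 kJ/mol.

-306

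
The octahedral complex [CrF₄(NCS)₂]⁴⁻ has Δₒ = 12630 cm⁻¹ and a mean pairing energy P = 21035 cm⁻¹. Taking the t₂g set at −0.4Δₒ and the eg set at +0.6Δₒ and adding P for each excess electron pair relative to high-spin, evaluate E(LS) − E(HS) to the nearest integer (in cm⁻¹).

Ligand charges: 4×(-1) from F⁻ and 2×(-1) from NCS⁻ sum to -6; with overall charge -4, Cr is +2.
Cr²⁺: group 6, so d-count = 6 − 2 = 4.
High-spin: t₂g³ eg¹, CFSE = -0.6Δₒ = -7578 cm⁻¹.
Low-spin t₂g⁴ eg⁰ gives -1.6Δₒ = -20208 cm⁻¹, but forming 1 extra pair costs 1P = 21035 cm⁻¹, so E(LS) = -20208 + 21035 = 827 cm⁻¹.
E(LS) − E(HS) = 827 − (-7578) = 8405 cm⁻¹.

8405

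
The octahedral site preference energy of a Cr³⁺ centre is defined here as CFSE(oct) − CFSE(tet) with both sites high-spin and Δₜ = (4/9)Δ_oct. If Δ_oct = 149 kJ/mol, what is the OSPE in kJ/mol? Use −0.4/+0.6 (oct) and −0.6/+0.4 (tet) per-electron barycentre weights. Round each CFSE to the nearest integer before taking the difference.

Cr sits in group 6; removing 3 electrons leaves Cr³⁺ with 6 − 3 = 3 d electrons.
Octahedral high-spin t₂g³ eg⁰: CFSE = -1.2 × 149 = -179 kJ/mol.
In a tetrahedral site the filling is e² t₂¹: CFSE(tet) = -0.8Δₜ = -0.8 × (4/9)(149) = -53 kJ/mol.
OSPE = CFSE(oct) − CFSE(tet) = -179 − (-53) = -126 kJ/mol.

-126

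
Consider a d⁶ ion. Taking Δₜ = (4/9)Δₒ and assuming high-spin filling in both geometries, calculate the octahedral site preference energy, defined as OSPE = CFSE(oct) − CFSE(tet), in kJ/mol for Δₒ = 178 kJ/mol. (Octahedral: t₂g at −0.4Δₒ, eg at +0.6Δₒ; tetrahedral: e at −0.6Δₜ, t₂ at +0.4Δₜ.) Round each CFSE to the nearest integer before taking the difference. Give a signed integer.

Octahedral high-spin t₂g⁴ eg²: CFSE = -0.4 × 178 = -71 kJ/mol.
Tetrahedral: e³ t₂³, CFSE = 3(−0.6) + 3(+0.4) = -0.6Δₜ = -0.6 × (4/9) × 178 = -47 kJ/mol.
OSPE = -71 − (-47) = -24 kJ/mol.

-24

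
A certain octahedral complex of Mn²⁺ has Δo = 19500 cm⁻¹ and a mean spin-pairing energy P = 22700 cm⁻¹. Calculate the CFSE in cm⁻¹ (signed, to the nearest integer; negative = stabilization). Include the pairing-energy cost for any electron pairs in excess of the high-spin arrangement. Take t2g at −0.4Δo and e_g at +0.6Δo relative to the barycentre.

0

Group 7 minus oxidation state +2 gives a d⁵ configuration for Mn²⁺.
Δo < P, so pairing is avoided: the ground state is high-spin.
Filling d⁵ accordingly: t2g^3 e_g^2.
Orbital CFSE = 0.0Δo = 0.0 × 19500 = 0 cm⁻¹.
High-spin has no excess pairs, so no pairing correction applies.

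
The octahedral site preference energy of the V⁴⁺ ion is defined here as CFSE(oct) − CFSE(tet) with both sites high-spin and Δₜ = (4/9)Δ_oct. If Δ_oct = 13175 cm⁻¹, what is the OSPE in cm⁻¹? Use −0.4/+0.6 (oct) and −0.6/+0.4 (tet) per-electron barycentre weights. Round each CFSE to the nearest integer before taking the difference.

-1757

V is in group 5, so V⁴⁺ is d¹ (5 − 4 = 1).
Octahedral (high-spin): t₂g¹ eg⁰, CFSE = 1(−0.4) + 0(+0.6) = -0.4Δ_oct = -0.4 × 13175 = -5270 cm⁻¹.
Tetrahedral e¹ t₂⁰ gives -0.6Δₜ = -0.6 × (4/9) × 13175 = -3513 cm⁻¹.
OSPE = -5270 − (-3513) = -1757 cm⁻¹.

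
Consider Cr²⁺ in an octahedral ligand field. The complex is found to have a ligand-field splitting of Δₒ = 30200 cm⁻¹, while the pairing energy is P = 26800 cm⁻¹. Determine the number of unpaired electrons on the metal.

Group 6 minus oxidation state +2 gives a d⁴ configuration for Cr²⁺.
Here Δₒ > P (30200 > 26800), so the low-spin state is favoured.
Filling d⁴ accordingly: t₂g⁴ eg⁰.
Unpaired electrons: 2.

2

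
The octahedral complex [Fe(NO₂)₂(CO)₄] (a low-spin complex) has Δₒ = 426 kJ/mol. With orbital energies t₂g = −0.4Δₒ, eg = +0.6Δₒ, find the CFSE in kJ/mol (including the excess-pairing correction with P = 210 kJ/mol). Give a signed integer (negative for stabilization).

Ligand charges: 2×(-1) from NO₂⁻ and 4×(+0) from CO sum to -2; with overall charge +0, Fe is +2.
Fe is in group 8, so Fe²⁺ is d⁶ (8 − 2 = 6).
Electron filling gives t₂g⁶ eg⁰.
The orbital stabilization is -2.4Δₒ = -2.4 × 426 = -1022 kJ/mol.
Relative to high-spin t₂g⁴ eg² (1 paired), the low-spin configuration has 2 additional pairs, contributing +2 × 210 = +420 kJ/mol.
Combining: -1022 + 420 = -602 kJ/mol.

-602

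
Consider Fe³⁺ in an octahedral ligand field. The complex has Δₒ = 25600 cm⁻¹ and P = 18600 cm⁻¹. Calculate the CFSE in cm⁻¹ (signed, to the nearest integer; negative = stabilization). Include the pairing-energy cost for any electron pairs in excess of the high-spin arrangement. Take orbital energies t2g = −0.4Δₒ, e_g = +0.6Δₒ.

-14000

Fe sits in group 8; removing 3 electrons leaves Fe³⁺ with 8 − 3 = 5 d electrons.
With Δₒ > P the complex is low-spin.
That gives t2g^5 e_g^0.
Orbital CFSE = -2.0Δₒ = -2.0 × 25600 = -51200 cm⁻¹.
Excess pairs vs high-spin: 2 − 0 = 2; pairing cost = +37200 cm⁻¹.
Net CFSE = -51200 + 37200 = -14000 cm⁻¹.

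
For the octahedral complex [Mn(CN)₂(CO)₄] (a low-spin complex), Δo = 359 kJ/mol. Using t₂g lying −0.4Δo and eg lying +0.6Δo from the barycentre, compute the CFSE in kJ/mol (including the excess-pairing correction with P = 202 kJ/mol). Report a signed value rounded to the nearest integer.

-314

Ligand charges: 2×(-1) from CN⁻ and 4×(+0) from CO sum to -2; with overall charge +0, Mn is +2.
Mn is in group 7, so Mn²⁺ is d⁵ (7 − 2 = 5).
Configuration: t₂g⁵ eg⁰.
The orbital stabilization is -2.0Δo = -2.0 × 359 = -718 kJ/mol.
Pairing penalty: 2 pairs vs 0 in the high-spin reference → 2 extra × P = 404 kJ/mol.
Overall CFSE = -718 + 404 = -314 kJ/mol.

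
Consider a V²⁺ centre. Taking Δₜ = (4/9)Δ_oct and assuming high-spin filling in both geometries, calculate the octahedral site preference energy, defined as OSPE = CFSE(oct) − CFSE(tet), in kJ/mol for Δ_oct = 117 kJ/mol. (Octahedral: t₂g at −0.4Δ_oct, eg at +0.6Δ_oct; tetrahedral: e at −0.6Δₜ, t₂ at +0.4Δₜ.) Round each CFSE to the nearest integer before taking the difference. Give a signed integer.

-98

V is in group 5, so V²⁺ is d³ (5 − 2 = 3).
Octahedral high-spin t2g^3 e_g^0: CFSE = -1.2 × 117 = -140 kJ/mol.
Tetrahedral e^2 t2^1 gives -0.8Δₜ = -0.8 × (4/9) × 117 = -42 kJ/mol.
OSPE = CFSE(oct) − CFSE(tet) = -140 − (-42) = -98 kJ/mol.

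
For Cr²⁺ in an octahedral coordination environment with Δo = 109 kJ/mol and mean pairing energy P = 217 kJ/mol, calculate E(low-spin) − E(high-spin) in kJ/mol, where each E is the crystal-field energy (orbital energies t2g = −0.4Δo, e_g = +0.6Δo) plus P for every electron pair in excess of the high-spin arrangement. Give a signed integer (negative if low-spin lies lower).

108

Group 6 minus oxidation state +2 gives a d⁴ configuration for Cr²⁺.
High-spin: t2g^3 e_g^1, CFSE = -0.6Δo = -65 kJ/mol.
For low-spin the configuration is t2g^4 e_g^0: orbital energy -1.6 × 109 = -174 kJ/mol, and 1 additional pair relative to high-spin adds 217 kJ/mol, giving 43 kJ/mol.
E(LS) − E(HS) = 43 − (-65) = 108 kJ/mol.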